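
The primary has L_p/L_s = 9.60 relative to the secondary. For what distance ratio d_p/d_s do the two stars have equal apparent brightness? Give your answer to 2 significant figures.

3.1

Equal flux requires L_p/d_p² = L_s/d_s², so d_p/d_s = √(L_p/L_s)
= √(9.60) = 3.098.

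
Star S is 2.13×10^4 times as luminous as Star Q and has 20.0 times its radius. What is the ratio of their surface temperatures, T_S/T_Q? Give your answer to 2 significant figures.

L ∝ R²T⁴ gives T ∝ (L/R²)^(1/4), so
T_S/T_Q = (2.13×10^4 / 20.0²)^(1/4) = (53.25)^(1/4) = 2.701.

2.7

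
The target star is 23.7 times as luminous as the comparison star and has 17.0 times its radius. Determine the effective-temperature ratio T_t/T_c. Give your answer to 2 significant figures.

L ∝ R²T⁴ gives T ∝ (L/R²)^(1/4), so
T_t/T_c = (23.7 / 17.0²)^(1/4) = (0.08201)^(1/4) = 0.5351.

0.54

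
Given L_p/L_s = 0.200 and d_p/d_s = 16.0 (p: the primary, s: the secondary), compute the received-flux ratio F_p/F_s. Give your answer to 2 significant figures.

7.8×10^-4

F = L/(4πd²), so F_p/F_s = (L_p/L_s) / (d_p/d_s)²
= 0.200 / (16.0)² = 0.200 / 256.0 = 7.813×10^-4.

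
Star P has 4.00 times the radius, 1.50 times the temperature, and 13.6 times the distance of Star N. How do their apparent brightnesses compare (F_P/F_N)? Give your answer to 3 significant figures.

0.438

L_P/L_N = (R_P/R_N)²(T_P/T_N)⁴ = (4.00)² × (1.50)⁴ = 81.00.
F_P/F_N = (L_P/L_N)/(d_P/d_N)² = 81.00 / (13.6)² = 0.4379.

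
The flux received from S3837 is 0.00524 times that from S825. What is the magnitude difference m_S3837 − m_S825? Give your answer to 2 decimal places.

5.70

m_S3837 − m_S825 = −2.5 log₁₀(F_S3837/F_S825) = −2.5 log₁₀(0.00524) = −2.5 × (-2.281) = 5.702.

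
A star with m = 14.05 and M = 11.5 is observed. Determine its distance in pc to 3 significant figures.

32.4 pc

m − M = 5 log₁₀(d/10 pc)
14.05 − (11.5) = 2.55 = 5 log₁₀(d/10)
d = 10 × 10^(2.55/5) = 10 × 10^0.510 = 32.36 pc.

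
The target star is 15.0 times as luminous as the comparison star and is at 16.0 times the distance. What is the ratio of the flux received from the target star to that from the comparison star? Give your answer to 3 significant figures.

0.0586

F = L/(4πd²), so F_t/F_c = (L_t/L_c) / (d_t/d_c)²
= 15.0 / (16.0)² = 15.0 / 256.0 = 0.05859.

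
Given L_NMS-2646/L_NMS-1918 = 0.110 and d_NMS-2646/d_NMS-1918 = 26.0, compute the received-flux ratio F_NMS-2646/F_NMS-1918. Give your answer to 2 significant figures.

1.6×10^-4

F = L/(4πd²), so F_NMS-2646/F_NMS-1918 = (L_NMS-2646/L_NMS-1918) / (d_NMS-2646/d_NMS-1918)²
= 0.110 / (26.0)² = 0.110 / 676.0 = 1.627×10^-4.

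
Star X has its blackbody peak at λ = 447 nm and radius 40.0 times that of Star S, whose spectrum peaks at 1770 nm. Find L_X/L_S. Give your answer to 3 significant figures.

3.93×10^5

Wien's law gives T ∝ 1/λ_max, so T_X/T_S = λ_S/λ_X = 1770/447 = 3.960.
Then L ∝ R²T⁴ gives L_X/L_S = (40.0)² × (3.960)⁴ = 1600 × 245.8 = 3.934×10^5.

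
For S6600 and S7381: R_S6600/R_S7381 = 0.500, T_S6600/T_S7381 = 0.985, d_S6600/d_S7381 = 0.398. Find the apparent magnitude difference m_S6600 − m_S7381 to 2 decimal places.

L_S6600/L_S7381 = (0.500)²(0.985)⁴ = 0.2353.
F_S6600/F_S7381 = (L_S6600/L_S7381)/(d_S6600/d_S7381)² = 0.2353/0.1584 = 1.486.
m_S6600 − m_S7381 = −2.5 log₁₀(1.486) = -0.43.

-0.43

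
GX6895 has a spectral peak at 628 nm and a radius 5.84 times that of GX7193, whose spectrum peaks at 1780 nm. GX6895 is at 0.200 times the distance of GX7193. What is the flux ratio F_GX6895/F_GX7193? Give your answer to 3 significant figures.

Wien's law: T_GX6895/T_GX7193 = λ_GX7193/λ_GX6895 = 1780/628 = 2.834.
L_GX6895/L_GX7193 = (R_GX6895/R_GX7193)²(T_GX6895/T_GX7193)⁴ = (5.84)²(2.834)⁴ = 2201.
F_GX6895/F_GX7193 = (L_GX6895/L_GX7193)/(d_GX6895/d_GX7193)² = 2201/(0.200)² = 5.503×10^4.

5.50×10^4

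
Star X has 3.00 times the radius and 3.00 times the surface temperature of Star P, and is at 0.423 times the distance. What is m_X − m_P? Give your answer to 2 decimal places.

-9.03

L_X/L_P = (3.00)²(3.00)⁴ = 729.0.
F_X/F_P = (L_X/L_P)/(d_X/d_P)² = 729.0/0.1789 = 4074.
m_X − m_P = −2.5 log₁₀(4074) = -9.03.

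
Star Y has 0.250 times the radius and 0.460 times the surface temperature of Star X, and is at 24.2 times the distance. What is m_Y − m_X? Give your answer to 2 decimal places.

L_Y/L_X = (0.250)²(0.460)⁴ = 0.002798.
F_Y/F_X = (L_Y/L_X)/(d_Y/d_X)² = 0.002798/585.6 = 4.778×10^-6.
m_Y − m_X = −2.5 log₁₀(4.778×10^-6) = 13.30.

13.30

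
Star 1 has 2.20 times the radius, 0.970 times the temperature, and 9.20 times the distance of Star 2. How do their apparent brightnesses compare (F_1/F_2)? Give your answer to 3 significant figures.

L_1/L_2 = (R_1/R_2)²(T_1/T_2)⁴ = (2.20)² × (0.970)⁴ = 4.285.
F_1/F_2 = (L_1/L_2)/(d_1/d_2)² = 4.285 / (9.20)² = 0.05062.

0.0506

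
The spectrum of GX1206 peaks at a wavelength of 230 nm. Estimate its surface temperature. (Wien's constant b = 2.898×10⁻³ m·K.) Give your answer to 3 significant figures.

T = b/λ_max = 2.898×10⁻³ / (230×10⁻⁹) = 1.260×10^4 K.

1.26×10^4 K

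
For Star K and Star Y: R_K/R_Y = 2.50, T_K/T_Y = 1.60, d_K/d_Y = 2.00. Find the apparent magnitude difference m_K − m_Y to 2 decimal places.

L_K/L_Y = (2.50)²(1.60)⁴ = 40.96.
F_K/F_Y = (L_K/L_Y)/(d_K/d_Y)² = 40.96/4.000 = 10.24.
m_K − m_Y = −2.5 log₁₀(10.24) = -2.53.

-2.53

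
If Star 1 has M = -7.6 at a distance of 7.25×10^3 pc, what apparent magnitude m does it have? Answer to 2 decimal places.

6.70

m = M + 5 log₁₀(d/10 pc) = -7.6 + 5 log₁₀(7.25×10^3/10)
  = -7.6 + 5 × 2.860 = -7.6 + 14.30 = 6.70.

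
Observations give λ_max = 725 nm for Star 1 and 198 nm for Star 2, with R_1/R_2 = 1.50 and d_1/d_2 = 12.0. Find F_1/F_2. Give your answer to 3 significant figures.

Wien's law: T_1/T_2 = λ_2/λ_1 = 198/725 = 0.2731.
L_1/L_2 = (R_1/R_2)²(T_1/T_2)⁴ = (1.50)²(0.2731)⁴ = 0.01252.
F_1/F_2 = (L_1/L_2)/(d_1/d_2)² = 0.01252/(12.0)² = 8.692×10^-5.

8.69×10^-5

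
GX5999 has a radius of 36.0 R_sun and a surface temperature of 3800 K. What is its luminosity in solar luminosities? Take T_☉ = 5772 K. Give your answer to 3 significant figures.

L/L_☉ = (R/R_☉)² (T/T_☉)⁴ = (36.0)² × (3800/5772)⁴
       = 1296 × (0.6584)⁴ = 1296 × 0.1879 = 243.5.

243 solar luminosities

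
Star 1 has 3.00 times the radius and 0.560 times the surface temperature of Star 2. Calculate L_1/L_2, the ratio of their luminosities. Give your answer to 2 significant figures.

From the Stefan–Boltzmann law, L ∝ R²T⁴, so
L_1/L_2 = (R_1/R_2)² (T_1/T_2)⁴ = (3.00)² × (0.560)⁴ = 9.000 × 0.09834 = 0.8851.

0.89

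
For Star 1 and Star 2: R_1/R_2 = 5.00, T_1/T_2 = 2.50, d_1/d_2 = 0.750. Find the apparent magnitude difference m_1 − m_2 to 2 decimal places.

-8.10

L_1/L_2 = (5.00)²(2.50)⁴ = 976.6.
F_1/F_2 = (L_1/L_2)/(d_1/d_2)² = 976.6/0.5625 = 1736.
m_1 − m_2 = −2.5 log₁₀(1736) = -8.10.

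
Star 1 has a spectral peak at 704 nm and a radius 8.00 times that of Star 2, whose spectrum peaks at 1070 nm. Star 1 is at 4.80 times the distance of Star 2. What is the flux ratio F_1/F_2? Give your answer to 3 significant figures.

14.8

Wien's law: T_1/T_2 = λ_2/λ_1 = 1070/704 = 1.520.
L_1/L_2 = (R_1/R_2)²(T_1/T_2)⁴ = (8.00)²(1.520)⁴ = 341.5.
F_1/F_2 = (L_1/L_2)/(d_1/d_2)² = 341.5/(4.80)² = 14.82.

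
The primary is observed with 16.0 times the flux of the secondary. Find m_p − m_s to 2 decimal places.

-3.01

m_p − m_s = −2.5 log₁₀(F_p/F_s) = −2.5 log₁₀(16.0) = −2.5 × (1.204) = -3.010.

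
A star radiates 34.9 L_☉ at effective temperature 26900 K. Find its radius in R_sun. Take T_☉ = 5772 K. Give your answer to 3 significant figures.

0.272 R_sun

R/R_☉ = √(L/L_☉) / (T/T_☉)² = √(34.9) / (4.660)²
       = 5.908 / 21.72 = 0.2720.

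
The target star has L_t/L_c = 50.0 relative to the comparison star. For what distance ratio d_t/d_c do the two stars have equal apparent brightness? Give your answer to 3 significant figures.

Equal flux requires L_t/d_t² = L_c/d_c², so d_t/d_c = √(L_t/L_c)
= √(50.0) = 7.071.

7.07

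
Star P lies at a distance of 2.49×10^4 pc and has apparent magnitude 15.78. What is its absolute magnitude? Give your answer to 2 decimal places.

-1.20

M = m − 5 log₁₀(d/10 pc) = 15.78 − 5 log₁₀(2.49×10^4/10)
  = 15.78 − 5 × 3.396 = 15.78 − 16.98 = -1.20.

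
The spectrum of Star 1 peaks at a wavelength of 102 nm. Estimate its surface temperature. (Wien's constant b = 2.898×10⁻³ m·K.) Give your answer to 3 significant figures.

2.84×10^4 K

T = b/λ_max = 2.898×10⁻³ / (102×10⁻⁹) = 2.841×10^4 K.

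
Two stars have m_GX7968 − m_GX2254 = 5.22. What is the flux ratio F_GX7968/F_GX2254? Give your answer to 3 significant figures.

0.00817

F_GX7968/F_GX2254 = 10^(−(m_GX7968 − m_GX2254)/2.5) = 10^(-5.22/2.5) = 10^-2.088 = 0.008166.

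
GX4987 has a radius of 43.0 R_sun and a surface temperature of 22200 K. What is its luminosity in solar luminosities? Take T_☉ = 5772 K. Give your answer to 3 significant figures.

4.05×10^5 solar luminosities

L/L_☉ = (R/R_☉)² (T/T_☉)⁴ = (43.0)² × (22200/5772)⁴
       = 1849 × (3.846)⁴ = 1849 × 218.8 = 4.046×10^5.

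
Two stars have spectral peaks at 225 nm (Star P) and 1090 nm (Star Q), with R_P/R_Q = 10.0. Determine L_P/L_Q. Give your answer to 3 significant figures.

Wien's law gives T ∝ 1/λ_max, so T_P/T_Q = λ_Q/λ_P = 1090/225 = 4.844.
Then L ∝ R²T⁴ gives L_P/L_Q = (10.0)² × (4.844)⁴ = 100.0 × 550.8 = 5.508×10^4.

5.51×10^4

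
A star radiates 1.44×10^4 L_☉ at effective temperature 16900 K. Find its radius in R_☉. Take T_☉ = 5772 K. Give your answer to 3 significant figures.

14.0 R_☉

R/R_☉ = √(L/L_☉) / (T/T_☉)² = √(1.44×10^4) / (2.928)²
       = 120.0 / 8.573 = 14.00.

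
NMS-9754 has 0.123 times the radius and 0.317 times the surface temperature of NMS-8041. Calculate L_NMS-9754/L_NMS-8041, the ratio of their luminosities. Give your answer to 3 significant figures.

From the Stefan–Boltzmann law, L ∝ R²T⁴, so
L_NMS-9754/L_NMS-8041 = (R_NMS-9754/R_NMS-8041)² (T_NMS-9754/T_NMS-8041)⁴ = (0.123)² × (0.317)⁴ = 0.01513 × 0.01010 = 1.528×10^-4.

1.53×10^-4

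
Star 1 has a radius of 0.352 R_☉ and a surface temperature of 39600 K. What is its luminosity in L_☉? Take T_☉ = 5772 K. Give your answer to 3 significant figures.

L/L_☉ = (R/R_☉)² (T/T_☉)⁴ = (0.352)² × (39600/5772)⁴
       = 0.1239 × (6.861)⁴ = 0.1239 × 2216 = 274.5.

275 L_☉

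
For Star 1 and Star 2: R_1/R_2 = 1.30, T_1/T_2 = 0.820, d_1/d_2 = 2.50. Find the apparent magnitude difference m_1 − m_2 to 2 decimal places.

2.28

L_1/L_2 = (1.30)²(0.820)⁴ = 0.7641.
F_1/F_2 = (L_1/L_2)/(d_1/d_2)² = 0.7641/6.250 = 0.1223.
m_1 − m_2 = −2.5 log₁₀(0.1223) = 2.28.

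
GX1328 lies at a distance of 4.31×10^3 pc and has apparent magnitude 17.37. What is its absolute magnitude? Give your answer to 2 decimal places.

4.20

M = m − 5 log₁₀(d/10 pc) = 17.37 − 5 log₁₀(4.31×10^3/10)
  = 17.37 − 5 × 2.634 = 17.37 − 13.17 = 4.20.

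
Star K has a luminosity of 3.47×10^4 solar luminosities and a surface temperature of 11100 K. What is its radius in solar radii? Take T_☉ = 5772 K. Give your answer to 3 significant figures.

50.4 solar radii

R/R_☉ = √(L/L_☉) / (T/T_☉)² = √(3.47×10^4) / (1.923)²
       = 186.3 / 3.698 = 50.37.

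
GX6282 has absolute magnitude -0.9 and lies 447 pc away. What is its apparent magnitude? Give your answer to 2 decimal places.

m = M + 5 log₁₀(d/10 pc) = -0.9 + 5 log₁₀(447/10)
  = -0.9 + 5 × 1.650 = -0.9 + 8.25 = 7.35.

7.35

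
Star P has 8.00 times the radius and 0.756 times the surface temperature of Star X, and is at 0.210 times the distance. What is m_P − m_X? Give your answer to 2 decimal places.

-6.69

L_P/L_X = (8.00)²(0.756)⁴ = 20.91.
F_P/F_X = (L_P/L_X)/(d_P/d_X)² = 20.91/0.04410 = 474.1.
m_P − m_X = −2.5 log₁₀(474.1) = -6.69.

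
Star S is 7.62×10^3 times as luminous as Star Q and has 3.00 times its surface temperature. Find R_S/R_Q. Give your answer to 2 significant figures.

L ∝ R²T⁴ gives R ∝ √L / T², so
R_S/R_Q = √(7.62×10^3) / (3.00)² = 87.29 / 9.000 = 9.699.

9.7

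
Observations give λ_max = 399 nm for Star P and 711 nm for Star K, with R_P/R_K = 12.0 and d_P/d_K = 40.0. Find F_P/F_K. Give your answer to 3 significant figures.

0.907

Wien's law: T_P/T_K = λ_K/λ_P = 711/399 = 1.782.
L_P/L_K = (R_P/R_K)²(T_P/T_K)⁴ = (12.0)²(1.782)⁴ = 1452.
F_P/F_K = (L_P/L_K)/(d_P/d_K)² = 1452/(40.0)² = 0.9075.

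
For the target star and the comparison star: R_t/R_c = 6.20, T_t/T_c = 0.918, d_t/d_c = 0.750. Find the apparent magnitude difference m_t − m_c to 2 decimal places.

-4.22

L_t/L_c = (6.20)²(0.918)⁴ = 27.30.
F_t/F_c = (L_t/L_c)/(d_t/d_c)² = 27.30/0.5625 = 48.53.
m_t − m_c = −2.5 log₁₀(48.53) = -4.22.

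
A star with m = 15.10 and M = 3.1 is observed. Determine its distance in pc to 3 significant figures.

2.51×10^3 pc

m − M = 5 log₁₀(d/10 pc)
15.10 − (3.1) = 12.00 = 5 log₁₀(d/10)
d = 10 × 10^(12.00/5) = 10 × 10^2.400 = 2512 pc.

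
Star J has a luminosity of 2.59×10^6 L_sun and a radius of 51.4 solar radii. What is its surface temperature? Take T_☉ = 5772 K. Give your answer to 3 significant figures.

3.23×10^4 K

T/T_☉ = (L/L_☉)^(1/4) / (R/R_☉)^(1/2)
T = 5772 × (2.59×10^6)^(1/4) / √(51.4) = 5772 × 40.12 / 7.169 = 3.230×10^4 K.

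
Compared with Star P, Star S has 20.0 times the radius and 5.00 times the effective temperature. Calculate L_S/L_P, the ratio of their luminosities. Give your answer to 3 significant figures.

From the Stefan–Boltzmann law, L ∝ R²T⁴, so
L_S/L_P = (R_S/R_P)² (T_S/T_P)⁴ = (20.0)² × (5.00)⁴ = 400.0 × 625.0 = 2.500×10^5.

2.50×10^5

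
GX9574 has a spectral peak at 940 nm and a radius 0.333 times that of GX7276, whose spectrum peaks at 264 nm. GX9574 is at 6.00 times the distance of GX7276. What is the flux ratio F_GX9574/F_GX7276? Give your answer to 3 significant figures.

Wien's law: T_GX9574/T_GX7276 = λ_GX7276/λ_GX9574 = 264/940 = 0.2809.
L_GX9574/L_GX7276 = (R_GX9574/R_GX7276)²(T_GX9574/T_GX7276)⁴ = (0.333)²(0.2809)⁴ = 6.899×10^-4.
F_GX9574/F_GX7276 = (L_GX9574/L_GX7276)/(d_GX9574/d_GX7276)² = 6.899×10^-4/(6.00)² = 1.916×10^-5.

1.92×10^-5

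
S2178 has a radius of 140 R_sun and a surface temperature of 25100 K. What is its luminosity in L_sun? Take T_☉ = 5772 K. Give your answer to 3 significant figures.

7.01×10^6 L_sun

L/L_☉ = (R/R_☉)² (T/T_☉)⁴ = (140)² × (25100/5772)⁴
       = 1.960×10^4 × (4.349)⁴ = 1.960×10^4 × 357.6 = 7.009×10^6.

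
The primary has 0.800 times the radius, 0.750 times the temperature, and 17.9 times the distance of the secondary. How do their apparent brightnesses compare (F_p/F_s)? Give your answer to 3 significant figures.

L_p/L_s = (R_p/R_s)²(T_p/T_s)⁴ = (0.800)² × (0.750)⁴ = 0.2025.
F_p/F_s = (L_p/L_s)/(d_p/d_s)² = 0.2025 / (17.9)² = 6.320×10^-4.

6.32×10^-4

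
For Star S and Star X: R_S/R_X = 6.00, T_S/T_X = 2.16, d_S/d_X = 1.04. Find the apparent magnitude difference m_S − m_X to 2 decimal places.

-7.15

L_S/L_X = (6.00)²(2.16)⁴ = 783.6.
F_S/F_X = (L_S/L_X)/(d_S/d_X)² = 783.6/1.082 = 724.5.
m_S − m_X = −2.5 log₁₀(724.5) = -7.15.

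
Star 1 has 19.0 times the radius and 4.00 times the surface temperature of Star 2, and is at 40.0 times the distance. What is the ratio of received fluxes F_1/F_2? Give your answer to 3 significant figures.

L_1/L_2 = (R_1/R_2)²(T_1/T_2)⁴ = (19.0)² × (4.00)⁴ = 9.242×10^4.
F_1/F_2 = (L_1/L_2)/(d_1/d_2)² = 9.242×10^4 / (40.0)² = 57.76.

57.8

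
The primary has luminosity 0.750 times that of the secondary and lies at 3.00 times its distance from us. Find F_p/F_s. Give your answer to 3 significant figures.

F = L/(4πd²), so F_p/F_s = (L_p/L_s) / (d_p/d_s)²
= 0.750 / (3.00)² = 0.750 / 9.000 = 0.08333.

0.0833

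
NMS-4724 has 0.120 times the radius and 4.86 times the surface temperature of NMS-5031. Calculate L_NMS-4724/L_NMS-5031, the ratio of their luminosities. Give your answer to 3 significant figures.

From the Stefan–Boltzmann law, L ∝ R²T⁴, so
L_NMS-4724/L_NMS-5031 = (R_NMS-4724/R_NMS-5031)² (T_NMS-4724/T_NMS-5031)⁴ = (0.120)² × (4.86)⁴ = 0.01440 × 557.9 = 8.034.

8.03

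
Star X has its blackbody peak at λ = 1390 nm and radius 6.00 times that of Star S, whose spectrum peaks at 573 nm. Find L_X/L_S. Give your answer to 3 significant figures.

Wien's law gives T ∝ 1/λ_max, so T_X/T_S = λ_S/λ_X = 573/1390 = 0.4122.
Then L ∝ R²T⁴ gives L_X/L_S = (6.00)² × (0.4122)⁴ = 36.00 × 0.02888 = 1.040.

1.04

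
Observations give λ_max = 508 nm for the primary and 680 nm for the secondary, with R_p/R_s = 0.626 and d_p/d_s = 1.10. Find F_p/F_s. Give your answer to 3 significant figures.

Wien's law: T_p/T_s = λ_s/λ_p = 680/508 = 1.339.
L_p/L_s = (R_p/R_s)²(T_p/T_s)⁴ = (0.626)²(1.339)⁴ = 1.258.
F_p/F_s = (L_p/L_s)/(d_p/d_s)² = 1.258/(1.10)² = 1.040.

1.04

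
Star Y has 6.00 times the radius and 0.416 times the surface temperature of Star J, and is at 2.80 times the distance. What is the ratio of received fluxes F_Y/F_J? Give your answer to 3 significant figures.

0.138

L_Y/L_J = (R_Y/R_J)²(T_Y/T_J)⁴ = (6.00)² × (0.416)⁴ = 1.078.
F_Y/F_J = (L_Y/L_J)/(d_Y/d_J)² = 1.078 / (2.80)² = 0.1375.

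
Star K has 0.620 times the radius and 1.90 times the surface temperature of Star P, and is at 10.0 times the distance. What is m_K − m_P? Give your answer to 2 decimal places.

L_K/L_P = (0.620)²(1.90)⁴ = 5.010.
F_K/F_P = (L_K/L_P)/(d_K/d_P)² = 5.010/100.0 = 0.05010.
m_K − m_P = −2.5 log₁₀(0.05010) = 3.25.

3.25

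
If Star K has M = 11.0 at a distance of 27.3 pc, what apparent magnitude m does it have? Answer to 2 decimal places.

13.18

m = M + 5 log₁₀(d/10 pc) = 11.0 + 5 log₁₀(27.3/10)
  = 11.0 + 5 × 0.436 = 11.0 + 2.18 = 13.18.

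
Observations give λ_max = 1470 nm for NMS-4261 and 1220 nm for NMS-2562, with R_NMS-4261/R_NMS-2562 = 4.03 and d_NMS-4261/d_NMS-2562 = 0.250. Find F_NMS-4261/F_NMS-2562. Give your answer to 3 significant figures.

Wien's law: T_NMS-4261/T_NMS-2562 = λ_NMS-2562/λ_NMS-4261 = 1220/1470 = 0.8299.
L_NMS-4261/L_NMS-2562 = (R_NMS-4261/R_NMS-2562)²(T_NMS-4261/T_NMS-2562)⁴ = (4.03)²(0.8299)⁴ = 7.705.
F_NMS-4261/F_NMS-2562 = (L_NMS-4261/L_NMS-2562)/(d_NMS-4261/d_NMS-2562)² = 7.705/(0.250)² = 123.3.

123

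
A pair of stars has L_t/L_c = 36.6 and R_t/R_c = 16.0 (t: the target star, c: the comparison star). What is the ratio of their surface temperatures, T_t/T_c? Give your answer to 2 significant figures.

L ∝ R²T⁴ gives T ∝ (L/R²)^(1/4), so
T_t/T_c = (36.6 / 16.0²)^(1/4) = (0.1430)^(1/4) = 0.6149.

0.61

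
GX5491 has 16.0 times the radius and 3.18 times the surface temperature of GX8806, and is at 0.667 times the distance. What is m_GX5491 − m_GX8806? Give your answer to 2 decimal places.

-11.92

L_GX5491/L_GX8806 = (16.0)²(3.18)⁴ = 2.618×10^4.
F_GX5491/F_GX8806 = (L_GX5491/L_GX8806)/(d_GX5491/d_GX8806)² = 2.618×10^4/0.4449 = 5.884×10^4.
m_GX5491 − m_GX8806 = −2.5 log₁₀(5.884×10^4) = -11.92.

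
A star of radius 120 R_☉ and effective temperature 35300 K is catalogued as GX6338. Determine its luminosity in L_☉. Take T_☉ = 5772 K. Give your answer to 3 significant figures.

2.01×10^7 L_☉

L/L_☉ = (R/R_☉)² (T/T_☉)⁴ = (120)² × (35300/5772)⁴
       = 1.440×10^4 × (6.116)⁴ = 1.440×10^4 × 1399 = 2.014×10^7.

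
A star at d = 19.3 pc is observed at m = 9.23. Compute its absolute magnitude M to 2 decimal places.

7.80

M = m − 5 log₁₀(d/10 pc) = 9.23 − 5 log₁₀(19.3/10)
  = 9.23 − 5 × 0.286 = 9.23 − 1.43 = 7.80.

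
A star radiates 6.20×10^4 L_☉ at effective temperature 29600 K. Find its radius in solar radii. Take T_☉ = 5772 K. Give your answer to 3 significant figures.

R/R_☉ = √(L/L_☉) / (T/T_☉)² = √(6.20×10^4) / (5.128)²
       = 249.0 / 26.30 = 9.468.

9.47 solar radii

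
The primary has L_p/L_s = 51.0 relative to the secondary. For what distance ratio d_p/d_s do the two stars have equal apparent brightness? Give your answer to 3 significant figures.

7.14

Equal flux requires L_p/d_p² = L_s/d_s², so d_p/d_s = √(L_p/L_s)
= √(51.0) = 7.141.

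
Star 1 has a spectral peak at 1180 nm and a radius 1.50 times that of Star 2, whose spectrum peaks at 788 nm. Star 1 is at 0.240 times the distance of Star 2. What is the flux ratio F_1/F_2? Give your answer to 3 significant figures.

Wien's law: T_1/T_2 = λ_2/λ_1 = 788/1180 = 0.6678.
L_1/L_2 = (R_1/R_2)²(T_1/T_2)⁴ = (1.50)²(0.6678)⁴ = 0.4475.
F_1/F_2 = (L_1/L_2)/(d_1/d_2)² = 0.4475/(0.240)² = 7.768.

7.77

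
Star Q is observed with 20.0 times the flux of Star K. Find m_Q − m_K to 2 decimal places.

-3.25

m_Q − m_K = −2.5 log₁₀(F_Q/F_K) = −2.5 log₁₀(20.0) = −2.5 × (1.301) = -3.253.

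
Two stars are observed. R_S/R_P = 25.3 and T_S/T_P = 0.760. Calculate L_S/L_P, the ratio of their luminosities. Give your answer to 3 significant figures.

From the Stefan–Boltzmann law, L ∝ R²T⁴, so
L_S/L_P = (R_S/R_P)² (T_S/T_P)⁴ = (25.3)² × (0.760)⁴ = 640.1 × 0.3336 = 213.5.

214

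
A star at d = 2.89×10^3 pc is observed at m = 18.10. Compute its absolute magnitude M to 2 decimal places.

5.80

M = m − 5 log₁₀(d/10 pc) = 18.10 − 5 log₁₀(2.89×10^3/10)
  = 18.10 − 5 × 2.461 = 18.10 − 12.30 = 5.80.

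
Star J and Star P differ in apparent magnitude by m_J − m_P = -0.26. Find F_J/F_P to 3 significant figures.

1.27

F_J/F_P = 10^(−(m_J − m_P)/2.5) = 10^(0.26/2.5) = 10^0.104 = 1.271.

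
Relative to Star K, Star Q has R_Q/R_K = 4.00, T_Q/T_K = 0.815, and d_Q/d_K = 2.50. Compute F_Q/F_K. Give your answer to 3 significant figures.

L_Q/L_K = (R_Q/R_K)²(T_Q/T_K)⁴ = (4.00)² × (0.815)⁴ = 7.059.
F_Q/F_K = (L_Q/L_K)/(d_Q/d_K)² = 7.059 / (2.50)² = 1.129.

1.13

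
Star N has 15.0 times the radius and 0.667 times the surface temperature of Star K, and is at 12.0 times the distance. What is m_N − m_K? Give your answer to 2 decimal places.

L_N/L_K = (15.0)²(0.667)⁴ = 44.53.
F_N/F_K = (L_N/L_K)/(d_N/d_K)² = 44.53/144.0 = 0.3093.
m_N − m_K = −2.5 log₁₀(0.3093) = 1.27.

1.27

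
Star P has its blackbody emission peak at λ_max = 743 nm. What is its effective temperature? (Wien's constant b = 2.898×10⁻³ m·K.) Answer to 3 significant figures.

3.90×10^3 K

T = b/λ_max = 2.898×10⁻³ / (743×10⁻⁹) = 3900 K.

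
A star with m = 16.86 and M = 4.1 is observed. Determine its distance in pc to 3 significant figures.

3.56×10^3 pc

m − M = 5 log₁₀(d/10 pc)
16.86 − (4.1) = 12.76 = 5 log₁₀(d/10)
d = 10 × 10^(12.76/5) = 10 × 10^2.552 = 3565 pc.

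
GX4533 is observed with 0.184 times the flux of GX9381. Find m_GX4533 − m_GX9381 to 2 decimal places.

1.84

m_GX4533 − m_GX9381 = −2.5 log₁₀(F_GX4533/F_GX9381) = −2.5 log₁₀(0.184) = −2.5 × (-0.735) = 1.838.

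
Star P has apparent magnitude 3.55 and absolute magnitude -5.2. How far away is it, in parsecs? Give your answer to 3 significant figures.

m − M = 5 log₁₀(d/10 pc)
3.55 − (-5.2) = 8.75 = 5 log₁₀(d/10)
d = 10 × 10^(8.75/5) = 10 × 10^1.750 = 562.3 pc.

562 pc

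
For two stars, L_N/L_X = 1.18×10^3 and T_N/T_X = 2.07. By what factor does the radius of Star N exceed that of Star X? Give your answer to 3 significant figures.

L ∝ R²T⁴ gives R ∝ √L / T², so
R_N/R_X = √(1.18×10^3) / (2.07)² = 34.35 / 4.285 = 8.017.

8.02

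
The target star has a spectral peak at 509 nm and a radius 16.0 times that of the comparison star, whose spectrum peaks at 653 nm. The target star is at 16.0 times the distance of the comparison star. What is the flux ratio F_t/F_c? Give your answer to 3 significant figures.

Wien's law: T_t/T_c = λ_c/λ_t = 653/509 = 1.283.
L_t/L_c = (R_t/R_c)²(T_t/T_c)⁴ = (16.0)²(1.283)⁴ = 693.5.
F_t/F_c = (L_t/L_c)/(d_t/d_c)² = 693.5/(16.0)² = 2.709.

2.71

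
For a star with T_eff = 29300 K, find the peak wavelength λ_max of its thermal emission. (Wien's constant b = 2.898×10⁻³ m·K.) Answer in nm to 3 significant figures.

λ_max = b/T = 2.898×10⁻³ / 29300 = 9.89×10^-8 m = 98.91 nm.

98.9 nm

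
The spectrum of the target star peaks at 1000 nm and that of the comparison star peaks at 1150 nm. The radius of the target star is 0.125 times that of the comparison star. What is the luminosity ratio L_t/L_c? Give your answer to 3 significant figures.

Wien's law gives T ∝ 1/λ_max, so T_t/T_c = λ_c/λ_t = 1150/1000 = 1.150.
Then L ∝ R²T⁴ gives L_t/L_c = (0.125)² × (1.150)⁴ = 0.01562 × 1.749 = 0.02733.

0.0273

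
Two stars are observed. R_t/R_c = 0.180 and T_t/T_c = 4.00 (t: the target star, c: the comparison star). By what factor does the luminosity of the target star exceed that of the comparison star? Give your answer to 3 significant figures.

From the Stefan–Boltzmann law, L ∝ R²T⁴, so
L_t/L_c = (R_t/R_c)² (T_t/T_c)⁴ = (0.180)² × (4.00)⁴ = 0.03240 × 256.0 = 8.294.

8.29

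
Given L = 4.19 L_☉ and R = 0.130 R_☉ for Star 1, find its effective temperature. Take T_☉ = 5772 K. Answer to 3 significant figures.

T/T_☉ = (L/L_☉)^(1/4) / (R/R_☉)^(1/2)
T = 5772 × (4.19)^(1/4) / √(0.130) = 5772 × 1.431 / 0.3606 = 2.290×10^4 K.

2.29×10^4 K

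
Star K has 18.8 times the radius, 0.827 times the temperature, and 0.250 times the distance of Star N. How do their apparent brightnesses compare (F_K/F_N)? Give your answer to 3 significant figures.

2.65×10^3

L_K/L_N = (R_K/R_N)²(T_K/T_N)⁴ = (18.8)² × (0.827)⁴ = 165.3.
F_K/F_N = (L_K/L_N)/(d_K/d_N)² = 165.3 / (0.250)² = 2645.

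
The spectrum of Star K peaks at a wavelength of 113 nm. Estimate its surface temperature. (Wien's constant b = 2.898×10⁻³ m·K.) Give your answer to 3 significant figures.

2.56×10^4 K

T = b/λ_max = 2.898×10⁻³ / (113×10⁻⁹) = 2.565×10^4 K.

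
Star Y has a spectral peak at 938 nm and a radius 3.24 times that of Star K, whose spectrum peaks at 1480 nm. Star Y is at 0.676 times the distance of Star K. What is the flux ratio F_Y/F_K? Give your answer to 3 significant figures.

142

Wien's law: T_Y/T_K = λ_K/λ_Y = 1480/938 = 1.578.
L_Y/L_K = (R_Y/R_K)²(T_Y/T_K)⁴ = (3.24)²(1.578)⁴ = 65.06.
F_Y/F_K = (L_Y/L_K)/(d_Y/d_K)² = 65.06/(0.676)² = 142.4.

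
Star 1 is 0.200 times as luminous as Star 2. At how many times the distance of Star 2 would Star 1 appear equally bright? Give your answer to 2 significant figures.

Equal flux requires L_1/d_1² = L_2/d_2², so d_1/d_2 = √(L_1/L_2)
= √(0.200) = 0.4472.

0.45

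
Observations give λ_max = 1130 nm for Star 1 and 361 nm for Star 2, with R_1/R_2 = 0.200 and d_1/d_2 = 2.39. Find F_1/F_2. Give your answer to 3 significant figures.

7.29×10^-5

Wien's law: T_1/T_2 = λ_2/λ_1 = 361/1130 = 0.3195.
L_1/L_2 = (R_1/R_2)²(T_1/T_2)⁴ = (0.200)²(0.3195)⁴ = 4.167×10^-4.
F_1/F_2 = (L_1/L_2)/(d_1/d_2)² = 4.167×10^-4/(2.39)² = 7.294×10^-5.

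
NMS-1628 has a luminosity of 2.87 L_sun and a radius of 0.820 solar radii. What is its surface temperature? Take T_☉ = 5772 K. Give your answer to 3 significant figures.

8.30×10^3 K

T/T_☉ = (L/L_☉)^(1/4) / (R/R_☉)^(1/2)
T = 5772 × (2.87)^(1/4) / √(0.820) = 5772 × 1.302 / 0.9055 = 8296 K.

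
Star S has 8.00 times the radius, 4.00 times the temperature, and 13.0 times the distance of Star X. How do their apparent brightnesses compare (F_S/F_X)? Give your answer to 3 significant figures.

L_S/L_X = (R_S/R_X)²(T_S/T_X)⁴ = (8.00)² × (4.00)⁴ = 1.638×10^4.
F_S/F_X = (L_S/L_X)/(d_S/d_X)² = 1.638×10^4 / (13.0)² = 96.95.

96.9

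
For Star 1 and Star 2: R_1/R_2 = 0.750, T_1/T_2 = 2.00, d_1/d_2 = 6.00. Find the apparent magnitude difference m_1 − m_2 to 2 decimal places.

1.51

L_1/L_2 = (0.750)²(2.00)⁴ = 9.000.
F_1/F_2 = (L_1/L_2)/(d_1/d_2)² = 9.000/36.00 = 0.2500.
m_1 − m_2 = −2.5 log₁₀(0.2500) = 1.51.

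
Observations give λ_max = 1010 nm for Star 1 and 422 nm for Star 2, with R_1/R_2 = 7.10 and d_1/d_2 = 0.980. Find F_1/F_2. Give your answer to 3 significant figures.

Wien's law: T_1/T_2 = λ_2/λ_1 = 422/1010 = 0.4178.
L_1/L_2 = (R_1/R_2)²(T_1/T_2)⁴ = (7.10)²(0.4178)⁴ = 1.536.
F_1/F_2 = (L_1/L_2)/(d_1/d_2)² = 1.536/(0.980)² = 1.600.

1.60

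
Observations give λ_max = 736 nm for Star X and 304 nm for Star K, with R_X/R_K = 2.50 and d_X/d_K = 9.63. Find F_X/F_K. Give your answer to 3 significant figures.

0.00196

Wien's law: T_X/T_K = λ_K/λ_X = 304/736 = 0.4130.
L_X/L_K = (R_X/R_K)²(T_X/T_K)⁴ = (2.50)²(0.4130)⁴ = 0.1819.
F_X/F_K = (L_X/L_K)/(d_X/d_K)² = 0.1819/(9.63)² = 0.001962.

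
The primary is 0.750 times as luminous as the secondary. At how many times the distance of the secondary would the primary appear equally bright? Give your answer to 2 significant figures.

0.87

Equal flux requires L_p/d_p² = L_s/d_s², so d_p/d_s = √(L_p/L_s)
= √(0.750) = 0.8660.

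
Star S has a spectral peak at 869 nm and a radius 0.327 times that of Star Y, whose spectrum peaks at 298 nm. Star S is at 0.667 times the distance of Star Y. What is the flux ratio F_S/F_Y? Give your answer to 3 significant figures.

0.00332

Wien's law: T_S/T_Y = λ_Y/λ_S = 298/869 = 0.3429.
L_S/L_Y = (R_S/R_Y)²(T_S/T_Y)⁴ = (0.327)²(0.3429)⁴ = 0.001479.
F_S/F_Y = (L_S/L_Y)/(d_S/d_Y)² = 0.001479/(0.667)² = 0.003324.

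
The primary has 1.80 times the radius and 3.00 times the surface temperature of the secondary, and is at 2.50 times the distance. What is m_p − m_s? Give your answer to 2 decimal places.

-4.06

L_p/L_s = (1.80)²(3.00)⁴ = 262.4.
F_p/F_s = (L_p/L_s)/(d_p/d_s)² = 262.4/6.250 = 41.99.
m_p − m_s = −2.5 log₁₀(41.99) = -4.06.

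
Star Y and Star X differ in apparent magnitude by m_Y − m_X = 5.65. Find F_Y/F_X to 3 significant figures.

F_Y/F_X = 10^(−(m_Y − m_X)/2.5) = 10^(-5.65/2.5) = 10^-2.260 = 0.005495.

0.00550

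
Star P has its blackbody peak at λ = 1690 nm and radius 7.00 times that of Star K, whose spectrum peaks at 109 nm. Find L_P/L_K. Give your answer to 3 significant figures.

Wien's law gives T ∝ 1/λ_max, so T_P/T_K = λ_K/λ_P = 109/1690 = 0.06450.
Then L ∝ R²T⁴ gives L_P/L_K = (7.00)² × (0.06450)⁴ = 49.00 × 1.730×10^-5 = 8.479×10^-4.

8.48×10^-4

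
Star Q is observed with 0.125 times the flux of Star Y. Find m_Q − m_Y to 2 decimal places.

m_Q − m_Y = −2.5 log₁₀(F_Q/F_Y) = −2.5 log₁₀(0.125) = −2.5 × (-0.903) = 2.258.

2.26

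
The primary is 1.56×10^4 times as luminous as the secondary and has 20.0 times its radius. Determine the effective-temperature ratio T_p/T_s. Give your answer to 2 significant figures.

2.5

L ∝ R²T⁴ gives T ∝ (L/R²)^(1/4), so
T_p/T_s = (1.56×10^4 / 20.0²)^(1/4) = (39.00)^(1/4) = 2.499.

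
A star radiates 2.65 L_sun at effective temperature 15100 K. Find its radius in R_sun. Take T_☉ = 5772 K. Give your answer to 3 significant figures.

R/R_☉ = √(L/L_☉) / (T/T_☉)² = √(2.65) / (2.616)²
       = 1.628 / 6.844 = 0.2379.

0.238 R_sun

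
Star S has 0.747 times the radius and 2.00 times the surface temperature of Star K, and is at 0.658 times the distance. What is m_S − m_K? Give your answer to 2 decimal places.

L_S/L_K = (0.747)²(2.00)⁴ = 8.928.
F_S/F_K = (L_S/L_K)/(d_S/d_K)² = 8.928/0.4330 = 20.62.
m_S − m_K = −2.5 log₁₀(20.62) = -3.29.

-3.29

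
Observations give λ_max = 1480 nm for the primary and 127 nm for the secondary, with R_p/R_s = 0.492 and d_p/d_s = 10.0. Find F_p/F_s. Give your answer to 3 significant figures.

Wien's law: T_p/T_s = λ_s/λ_p = 127/1480 = 0.08581.
L_p/L_s = (R_p/R_s)²(T_p/T_s)⁴ = (0.492)²(0.08581)⁴ = 1.312×10^-5.
F_p/F_s = (L_p/L_s)/(d_p/d_s)² = 1.312×10^-5/(10.0)² = 1.312×10^-7.

1.31×10^-7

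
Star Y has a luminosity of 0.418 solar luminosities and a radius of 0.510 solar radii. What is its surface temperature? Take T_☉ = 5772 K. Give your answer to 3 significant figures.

T/T_☉ = (L/L_☉)^(1/4) / (R/R_☉)^(1/2)
T = 5772 × (0.418)^(1/4) / √(0.510) = 5772 × 0.8041 / 0.7141 = 6499 K.

6.50×10^3 K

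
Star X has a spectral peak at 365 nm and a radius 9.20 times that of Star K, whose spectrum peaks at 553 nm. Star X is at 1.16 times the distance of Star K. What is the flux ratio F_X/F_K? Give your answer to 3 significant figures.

Wien's law: T_X/T_K = λ_K/λ_X = 553/365 = 1.515.
L_X/L_K = (R_X/R_K)²(T_X/T_K)⁴ = (9.20)²(1.515)⁴ = 446.0.
F_X/F_K = (L_X/L_K)/(d_X/d_K)² = 446.0/(1.16)² = 331.4.

331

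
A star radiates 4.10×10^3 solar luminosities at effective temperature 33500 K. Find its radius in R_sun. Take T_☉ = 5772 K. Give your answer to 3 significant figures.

1.90 R_sun

R/R_☉ = √(L/L_☉) / (T/T_☉)² = √(4.10×10^3) / (5.804)²
       = 64.03 / 33.69 = 1.901.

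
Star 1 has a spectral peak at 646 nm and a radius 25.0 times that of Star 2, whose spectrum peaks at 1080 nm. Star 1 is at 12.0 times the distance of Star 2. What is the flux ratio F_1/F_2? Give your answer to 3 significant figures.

Wien's law: T_1/T_2 = λ_2/λ_1 = 1080/646 = 1.672.
L_1/L_2 = (R_1/R_2)²(T_1/T_2)⁴ = (25.0)²(1.672)⁴ = 4883.
F_1/F_2 = (L_1/L_2)/(d_1/d_2)² = 4883/(12.0)² = 33.91.

33.9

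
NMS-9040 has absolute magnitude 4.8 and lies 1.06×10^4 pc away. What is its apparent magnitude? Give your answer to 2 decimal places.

19.93

m = M + 5 log₁₀(d/10 pc) = 4.8 + 5 log₁₀(1.06×10^4/10)
  = 4.8 + 5 × 3.025 = 4.8 + 15.13 = 19.93.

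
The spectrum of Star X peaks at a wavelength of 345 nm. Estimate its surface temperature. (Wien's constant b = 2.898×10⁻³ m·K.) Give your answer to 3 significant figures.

T = b/λ_max = 2.898×10⁻³ / (345×10⁻⁹) = 8400 K.

8.40×10^3 K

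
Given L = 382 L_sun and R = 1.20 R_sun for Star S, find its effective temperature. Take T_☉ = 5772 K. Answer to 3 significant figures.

2.33×10^4 K

T/T_☉ = (L/L_☉)^(1/4) / (R/R_☉)^(1/2)
T = 5772 × (382)^(1/4) / √(1.20) = 5772 × 4.421 / 1.095 = 2.329×10^4 K.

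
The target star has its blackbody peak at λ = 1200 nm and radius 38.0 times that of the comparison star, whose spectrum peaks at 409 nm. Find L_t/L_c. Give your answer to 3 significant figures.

Wien's law gives T ∝ 1/λ_max, so T_t/T_c = λ_c/λ_t = 409/1200 = 0.3408.
Then L ∝ R²T⁴ gives L_t/L_c = (38.0)² × (0.3408)⁴ = 1444 × 0.01349 = 19.49.

19.5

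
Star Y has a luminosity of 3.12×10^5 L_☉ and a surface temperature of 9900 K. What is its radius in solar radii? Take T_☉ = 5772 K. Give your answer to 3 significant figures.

R/R_☉ = √(L/L_☉) / (T/T_☉)² = √(3.12×10^5) / (1.715)²
       = 558.6 / 2.942 = 189.9.

190 solar radii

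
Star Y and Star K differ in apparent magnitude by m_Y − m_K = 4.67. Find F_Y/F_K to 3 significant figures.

0.0136

F_Y/F_K = 10^(−(m_Y − m_K)/2.5) = 10^(-4.67/2.5) = 10^-1.868 = 0.01355.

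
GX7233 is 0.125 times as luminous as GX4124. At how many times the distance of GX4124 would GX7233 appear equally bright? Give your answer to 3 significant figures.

Equal flux requires L_GX7233/d_GX7233² = L_GX4124/d_GX4124², so d_GX7233/d_GX4124 = √(L_GX7233/L_GX4124)
= √(0.125) = 0.3536.

0.354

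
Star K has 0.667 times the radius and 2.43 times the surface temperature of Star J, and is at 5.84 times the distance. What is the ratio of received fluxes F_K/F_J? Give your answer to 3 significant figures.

L_K/L_J = (R_K/R_J)²(T_K/T_J)⁴ = (0.667)² × (2.43)⁴ = 15.51.
F_K/F_J = (L_K/L_J)/(d_K/d_J)² = 15.51 / (5.84)² = 0.4548.

0.455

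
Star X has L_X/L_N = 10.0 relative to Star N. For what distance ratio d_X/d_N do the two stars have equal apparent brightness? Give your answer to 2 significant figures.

3.2

Equal flux requires L_X/d_X² = L_N/d_N², so d_X/d_N = √(L_X/L_N)
= √(10.0) = 3.162.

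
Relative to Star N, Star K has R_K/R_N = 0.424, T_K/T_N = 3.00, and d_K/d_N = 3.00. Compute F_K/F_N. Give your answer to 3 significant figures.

L_K/L_N = (R_K/R_N)²(T_K/T_N)⁴ = (0.424)² × (3.00)⁴ = 14.56.
F_K/F_N = (L_K/L_N)/(d_K/d_N)² = 14.56 / (3.00)² = 1.618.

1.62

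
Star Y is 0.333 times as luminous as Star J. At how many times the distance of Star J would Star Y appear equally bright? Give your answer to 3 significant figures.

Equal flux requires L_Y/d_Y² = L_J/d_J², so d_Y/d_J = √(L_Y/L_J)
= √(0.333) = 0.5771.

0.577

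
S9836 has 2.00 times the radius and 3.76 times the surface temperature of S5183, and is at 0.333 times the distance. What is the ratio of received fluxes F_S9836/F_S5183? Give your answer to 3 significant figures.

L_S9836/L_S5183 = (R_S9836/R_S5183)²(T_S9836/T_S5183)⁴ = (2.00)² × (3.76)⁴ = 799.5.
F_S9836/F_S5183 = (L_S9836/L_S5183)/(d_S9836/d_S5183)² = 799.5 / (0.333)² = 7210.

7.21×10^3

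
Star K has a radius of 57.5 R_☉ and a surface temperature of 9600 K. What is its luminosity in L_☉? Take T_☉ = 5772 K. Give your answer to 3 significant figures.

L/L_☉ = (R/R_☉)² (T/T_☉)⁴ = (57.5)² × (9600/5772)⁴
       = 3306 × (1.663)⁴ = 3306 × 7.652 = 2.530×10^4.

2.53×10^4 L_☉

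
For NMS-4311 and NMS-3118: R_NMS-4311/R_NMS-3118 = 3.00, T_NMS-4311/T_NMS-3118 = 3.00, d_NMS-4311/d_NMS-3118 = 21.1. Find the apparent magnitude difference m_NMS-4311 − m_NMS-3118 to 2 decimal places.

L_NMS-4311/L_NMS-3118 = (3.00)²(3.00)⁴ = 729.0.
F_NMS-4311/F_NMS-3118 = (L_NMS-4311/L_NMS-3118)/(d_NMS-4311/d_NMS-3118)² = 729.0/445.2 = 1.637.
m_NMS-4311 − m_NMS-3118 = −2.5 log₁₀(1.637) = -0.54.

-0.54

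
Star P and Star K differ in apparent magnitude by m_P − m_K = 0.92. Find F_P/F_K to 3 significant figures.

0.429

F_P/F_K = 10^(−(m_P − m_K)/2.5) = 10^(-0.92/2.5) = 10^-0.368 = 0.4285.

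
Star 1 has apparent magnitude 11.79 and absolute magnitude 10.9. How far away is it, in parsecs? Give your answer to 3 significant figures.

15.1 pc

m − M = 5 log₁₀(d/10 pc)
11.79 − (10.9) = 0.89 = 5 log₁₀(d/10)
d = 10 × 10^(0.89/5) = 10 × 10^0.178 = 15.07 pc.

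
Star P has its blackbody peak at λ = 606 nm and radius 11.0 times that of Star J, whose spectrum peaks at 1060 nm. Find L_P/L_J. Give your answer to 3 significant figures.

1.13×10^3

Wien's law gives T ∝ 1/λ_max, so T_P/T_J = λ_J/λ_P = 1060/606 = 1.749.
Then L ∝ R²T⁴ gives L_P/L_J = (11.0)² × (1.749)⁴ = 121.0 × 9.361 = 1133.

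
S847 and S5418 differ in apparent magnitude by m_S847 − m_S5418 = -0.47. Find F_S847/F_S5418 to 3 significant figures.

F_S847/F_S5418 = 10^(−(m_S847 − m_S5418)/2.5) = 10^(0.47/2.5) = 10^0.188 = 1.542.

1.54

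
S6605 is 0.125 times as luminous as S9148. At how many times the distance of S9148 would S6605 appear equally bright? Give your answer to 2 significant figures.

0.35

Equal flux requires L_S6605/d_S6605² = L_S9148/d_S9148², so d_S6605/d_S9148 = √(L_S6605/L_S9148)
= √(0.125) = 0.3536.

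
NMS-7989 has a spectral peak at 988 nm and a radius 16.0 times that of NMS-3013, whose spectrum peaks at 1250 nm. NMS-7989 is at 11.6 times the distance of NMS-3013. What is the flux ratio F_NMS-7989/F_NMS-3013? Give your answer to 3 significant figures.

4.87

Wien's law: T_NMS-7989/T_NMS-3013 = λ_NMS-3013/λ_NMS-7989 = 1250/988 = 1.265.
L_NMS-7989/L_NMS-3013 = (R_NMS-7989/R_NMS-3013)²(T_NMS-7989/T_NMS-3013)⁴ = (16.0)²(1.265)⁴ = 655.9.
F_NMS-7989/F_NMS-3013 = (L_NMS-7989/L_NMS-3013)/(d_NMS-7989/d_NMS-3013)² = 655.9/(11.6)² = 4.875.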